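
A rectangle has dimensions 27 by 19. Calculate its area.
Area = length * width
Area = 27 * 19
Area = 513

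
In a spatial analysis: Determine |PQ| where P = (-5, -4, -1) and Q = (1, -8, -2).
d = √[(6)² + (-4)² + (-1)²] = √53 = 7.28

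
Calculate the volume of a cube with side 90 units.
Volume = s³
Volume = 90³
Volume = 729000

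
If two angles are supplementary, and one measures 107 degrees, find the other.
Supplementary angles sum to 180 degrees.
Other angle = 180 - 107
Other angle = 73 degrees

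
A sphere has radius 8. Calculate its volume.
Volume = (4/3) * pi * r³
Volume = (4/3) * pi * 8³
Volume = (4/3) * pi * 512
Volume = 2144.66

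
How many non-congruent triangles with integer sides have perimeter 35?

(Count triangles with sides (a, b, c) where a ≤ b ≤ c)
With a ≤ b ≤ c and a + b + c = 35, the triangle inequality a + b > c gives c < 35/2, so c ≤ 17.
Iterate a from 1 to ⌊p/3⌋ = 11; for each a, b ranges from a to ⌊(p−a)/2⌋ with c = p − a − b, keeping only c ≥ b.
Triples: (1, 17, 17), (2, 16, 17), (3, 15, 17), …
Count = 30 triangles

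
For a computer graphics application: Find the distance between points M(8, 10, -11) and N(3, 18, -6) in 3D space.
d = √[(-5)² + (8)² + (5)²] = √114 = 10.68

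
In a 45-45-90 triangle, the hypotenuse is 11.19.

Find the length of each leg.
In a 45-45-90 triangle, hypotenuse = leg·√2  →  leg = hypotenuse/√2
leg = 11.19/√2 = 7.913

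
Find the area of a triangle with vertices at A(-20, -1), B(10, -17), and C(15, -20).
Using the coordinate formula: Area = (1/2)|x₁(y₂-y₃) + x₂(y₃-y₁) + x₃(y₁-y₂)|
Area = (1/2)|(-20)((-17)-(-20)) + 10((-20)-(-1)) + 15((-1)-(-17))|
Area = (1/2)|(-20)*3 + 10*(-19) + 15*16|
Area = (1/2)|(-60) + (-190) + 240|
Area = (1/2)*10 = 5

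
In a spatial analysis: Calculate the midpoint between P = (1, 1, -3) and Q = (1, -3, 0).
Midpoint = ((1+1)/2, (1-3)/2, (-3+0)/2) = (1, -1, -1.5)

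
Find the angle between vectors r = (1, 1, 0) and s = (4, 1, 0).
r·s = 5, |r|² = 2, |s|² = 17
cos θ = 5/√34 ≈ 0.8575
θ ≈ 30.96°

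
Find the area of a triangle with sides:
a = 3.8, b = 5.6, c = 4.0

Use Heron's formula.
s = (a+b+c)/2 = (3.8+5.6+4.0)/2 = 6.7
A = √(s(s-a)(s-b)(s-c)) = √(6.7·2.9·1.1·2.7)
A = √57.7071 = 7.597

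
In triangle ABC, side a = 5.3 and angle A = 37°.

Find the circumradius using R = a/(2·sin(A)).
R = a/(2·sin(A)) = 5.3/(2·sin(37°))
R = 5.3/(2·0.601815) = 5.3/1.203630 = 4.403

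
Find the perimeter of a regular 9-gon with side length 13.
Perimeter = number of sides * side length
Perimeter = 9 * 13
Perimeter = 117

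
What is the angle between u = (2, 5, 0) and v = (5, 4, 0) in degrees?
u·v = 30, |u|² = 29, |v|² = 41
cos θ = 30/√1189 ≈ 0.87
θ ≈ 29.54°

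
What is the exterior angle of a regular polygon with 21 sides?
Exterior angle of a regular n-gon = 360/n
Exterior angle = 360/21
Exterior angle = 17.14 degrees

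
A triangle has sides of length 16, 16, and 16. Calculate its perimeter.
Perimeter = sum of all sides
Perimeter = 16 + 16 + 16
Perimeter = 48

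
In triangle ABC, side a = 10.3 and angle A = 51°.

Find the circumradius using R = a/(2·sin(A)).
R = a/(2·sin(A)) = 10.3/(2·sin(51°))
R = 10.3/(2·0.777146) = 10.3/1.554292 = 6.627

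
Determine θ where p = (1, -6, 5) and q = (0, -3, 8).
p·q = 58, |p|² = 62, |q|² = 73
cos θ = 58/√4526 ≈ 0.8621
θ ≈ 30.44°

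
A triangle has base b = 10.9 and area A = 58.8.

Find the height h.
A = ½bh  →  h = 2A/b
h = 2·58.8/10.9 = 10.79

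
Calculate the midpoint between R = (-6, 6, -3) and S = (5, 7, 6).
Midpoint = ((-6+5)/2, (6+7)/2, (-3+6)/2) = (-0.5, 6.5, 1.5)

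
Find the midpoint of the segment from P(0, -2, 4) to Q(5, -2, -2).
Midpoint = ((0+5)/2, (-2-2)/2, (4-2)/2) = (2.5, -2, 1)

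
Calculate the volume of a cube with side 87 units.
Volume = s³
Volume = 87³
Volume = 658503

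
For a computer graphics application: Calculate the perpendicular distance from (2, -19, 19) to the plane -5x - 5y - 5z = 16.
d = |(-5)(2) + (-5)(-19) + (-5)(19) - (16)| / √((-5)² + (-5)² + (-5)²) = 26/√75 = 3.002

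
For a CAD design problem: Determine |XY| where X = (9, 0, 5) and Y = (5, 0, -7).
d = √[(-4)² + (0)² + (-12)²] = √160 = 12.65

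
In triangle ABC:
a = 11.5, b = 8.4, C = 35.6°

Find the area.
Using A = ½ab·sin(C):
A = ½·11.5·8.4·sin(35.6°) = ½·96.6·0.582123 = 28.12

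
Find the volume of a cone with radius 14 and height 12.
Volume = (1/3) * pi * r² * h
Volume = (1/3) * pi * 14² * 12
Volume = (1/3) * pi * 196 * 12
Volume = (1/3) * pi * 2352
Volume = 2463.01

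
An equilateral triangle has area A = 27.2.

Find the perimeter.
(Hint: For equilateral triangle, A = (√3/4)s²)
A = (√3/4)s²  →  s² = 4A/√3 = 4·27.2/√3 = 62.8157
s = 7.92564
Perimeter = 3s = 23.78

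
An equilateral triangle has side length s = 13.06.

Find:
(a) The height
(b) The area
(a) Height h = s·√3/2 = 13.06·√3/2 = 11.31
(b) Area = (√3/4)·s² = (√3/4)·13.06² = (√3/4)·170.564 = 73.86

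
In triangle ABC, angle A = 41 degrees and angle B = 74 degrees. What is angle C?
Sum of angles in a triangle = 180 degrees
Third angle = 180 - 41 - 74
Third angle = 65 degrees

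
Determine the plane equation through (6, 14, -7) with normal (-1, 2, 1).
d = n·P = (-1)(6) + (2)(14) + (1)(-7) = 15
Plane: -x + 2y + z = 15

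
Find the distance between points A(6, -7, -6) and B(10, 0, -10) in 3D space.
d = √[(4)² + (7)² + (-4)²] = √81 = 9.0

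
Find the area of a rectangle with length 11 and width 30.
Area = length * width
Area = 11 * 30
Area = 330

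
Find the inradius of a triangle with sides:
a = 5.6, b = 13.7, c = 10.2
s = (a+b+c)/2 = (5.6+13.7+10.2)/2 = 14.75
Area = √(s(s-a)(s-b)(s-c)) = √(14.75·9.15·1.05·4.55) = 25.3926
r = Area/s = 25.3926/14.75 = 1.722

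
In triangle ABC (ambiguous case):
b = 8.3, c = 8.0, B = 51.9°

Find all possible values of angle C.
sin(C)/c = sin(B)/b  →  sin(C) = c·sin(B)/b = 8.0·sin(51.9°)/8.3 = 0.758492
C₁ = arcsin(0.758492) = 49.33°,  C₂ = 180° - C₁ = 130.67°
Check C₂: A = 180° - 51.9° - 130.67° = -2.57° ≤ 0, rejected
C = 49.33° (one solution)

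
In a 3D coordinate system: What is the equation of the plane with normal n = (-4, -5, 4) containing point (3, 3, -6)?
d = n·P = (-4)(3) + (-5)(3) + (4)(-6) = -51
Plane: -4x - 5y + 4z = -51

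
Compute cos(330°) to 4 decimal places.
cos(330 degrees) = 0.866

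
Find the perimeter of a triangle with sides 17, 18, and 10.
Perimeter = sum of all sides
Perimeter = 17 + 18 + 10
Perimeter = 45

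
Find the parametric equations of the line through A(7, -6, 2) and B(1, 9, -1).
Direction vector d = B - A = (-6, 15, -3)
x = 7 - 6t, y = -6 + 15t, z = 2 - 3t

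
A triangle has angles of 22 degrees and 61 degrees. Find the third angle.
Sum of angles in a triangle = 180 degrees
Third angle = 180 - 22 - 61
Third angle = 97 degrees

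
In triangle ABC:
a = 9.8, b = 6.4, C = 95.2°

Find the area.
Using A = ½ab·sin(C):
A = ½·9.8·6.4·sin(95.2°) = ½·62.72·0.995884 = 31.23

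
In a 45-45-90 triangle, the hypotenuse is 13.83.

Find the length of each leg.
In a 45-45-90 triangle, hypotenuse = leg·√2  →  leg = hypotenuse/√2
leg = 13.83/√2 = 9.779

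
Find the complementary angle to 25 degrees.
Complementary angles sum to 90 degrees.
Other angle = 90 - 25
Other angle = 65 degrees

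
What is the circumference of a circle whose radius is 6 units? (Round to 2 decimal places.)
Circumference = 2 * pi * r
Circumference = 2 * pi * 6
Circumference = 37.70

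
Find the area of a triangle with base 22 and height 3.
Area = (1/2) * base * height
Area = (1/2) * 22 * 3
Area = 33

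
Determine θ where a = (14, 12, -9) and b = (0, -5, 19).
a·b = -231, |a|² = 421, |b|² = 386
cos θ = -231/√162506 ≈ -0.573
θ ≈ 125.0°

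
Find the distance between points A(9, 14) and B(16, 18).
Using the distance formula: d = sqrt((x₂-x₁)² + (y₂-y₁)²)
dx = 16 - 9 = 7
dy = 18 - 14 = 4
d = sqrt(7² + 4²) = sqrt(49 + 16) = sqrt(65) = 8.06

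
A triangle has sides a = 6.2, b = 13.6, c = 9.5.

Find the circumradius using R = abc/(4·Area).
s = (a+b+c)/2 = 14.65
Area = √(s(s-a)(s-b)(s-c)) = √(14.65·8.45·1.05·5.15) = 25.8729
R = abc/(4·Area) = (6.2·13.6·9.5)/(4·25.8729) = 801.04/103.4916 = 7.74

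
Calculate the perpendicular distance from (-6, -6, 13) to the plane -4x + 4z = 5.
d = |(-4)(-6) + 0(-6) + 4(13) - (5)| / √((-4)² + 0² + 4²) = 71/√32 = 12.55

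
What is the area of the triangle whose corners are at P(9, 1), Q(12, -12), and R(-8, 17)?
Using the coordinate formula: Area = (1/2)|x₁(y₂-y₃) + x₂(y₃-y₁) + x₃(y₁-y₂)|
Area = (1/2)|9((-12)-17) + 12(17-1) + (-8)(1-(-12))|
Area = (1/2)|9*(-29) + 12*16 + (-8)*13|
Area = (1/2)|(-261) + 192 + (-104)|
Area = (1/2)*173 = 86.50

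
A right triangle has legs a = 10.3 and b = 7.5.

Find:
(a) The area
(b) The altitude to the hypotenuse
(a) Area = ½ab = ½·10.3·7.5 = 38.625
(b) Hypotenuse c = √(10.3² + 7.5²) = √162.34 = 12.7413
    Area = ½·c·h_c  →  h_c = 2·Area/c = 2·38.625/12.7413 = 6.063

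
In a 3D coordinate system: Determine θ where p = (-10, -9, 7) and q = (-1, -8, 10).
p·q = 152, |p|² = 230, |q|² = 165
cos θ = 152/√37950 ≈ 0.7803
θ ≈ 38.72°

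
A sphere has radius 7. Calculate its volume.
Volume = (4/3) * pi * r³
Volume = (4/3) * pi * 7³
Volume = (4/3) * pi * 343
Volume = 1436.76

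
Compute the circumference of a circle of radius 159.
Circumference = 2 * pi * r
Circumference = 2 * pi * 159
Circumference = 999.03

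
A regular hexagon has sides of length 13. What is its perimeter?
Perimeter = number of sides * side length
Perimeter = 6 * 13
Perimeter = 78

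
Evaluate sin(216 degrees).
sin(216 degrees) = -0.5878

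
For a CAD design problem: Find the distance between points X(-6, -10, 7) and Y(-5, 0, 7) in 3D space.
d = √[(1)² + (10)² + (0)²] = √101 = 10.05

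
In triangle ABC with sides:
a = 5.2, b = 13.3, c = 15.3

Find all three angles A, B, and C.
By the law of cosines:
cos(A) = (b² + c² - a²)/(2bc) = 0.943388  →  A = 19.37°
cos(B) = (a² + c² - b²)/(2ac) = 0.529412  →  B = 58.03°
cos(C) = (a² + b² - c²)/(2ab) = -0.218045  →  C = 102.6°
Check: A + B + C = 180.0° ✓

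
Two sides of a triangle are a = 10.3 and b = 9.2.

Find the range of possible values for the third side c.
By the triangle inequality: |a - b| < c < a + b
|10.3 - 9.2| < c < 10.3 + 9.2
1.1 < c < 19.5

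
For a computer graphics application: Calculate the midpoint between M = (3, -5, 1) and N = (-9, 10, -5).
Midpoint = ((3-9)/2, (-5+10)/2, (1-5)/2) = (-3, 2.5, -2)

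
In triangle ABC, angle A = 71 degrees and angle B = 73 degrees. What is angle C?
Sum of angles in a triangle = 180 degrees
Third angle = 180 - 71 - 73
Third angle = 36 degrees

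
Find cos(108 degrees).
cos(108 degrees) = -0.309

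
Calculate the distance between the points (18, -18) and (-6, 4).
Using the distance formula: d = sqrt((x₂-x₁)² + (y₂-y₁)²)
dx = (-6) - 18 = -24
dy = 4 - (-18) = 22
d = sqrt((-24)² + 22²) = sqrt(576 + 484) = sqrt(1060) = 32.56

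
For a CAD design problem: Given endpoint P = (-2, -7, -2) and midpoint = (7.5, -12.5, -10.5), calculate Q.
Q = (2×7.5 - (-2), 2×(-12.5) - (-7), 2×(-10.5) - (-2)) = (17, -18, -19)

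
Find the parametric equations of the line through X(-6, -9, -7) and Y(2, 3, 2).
Direction vector d = Y - X = (8, 12, 9)
x = -6 + 8t, y = -9 + 12t, z = -7 + 9t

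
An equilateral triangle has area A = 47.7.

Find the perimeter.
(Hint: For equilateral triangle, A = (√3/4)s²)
A = (√3/4)s²  →  s² = 4A/√3 = 4·47.7/√3 = 110.158
s = 10.4956
Perimeter = 3s = 31.49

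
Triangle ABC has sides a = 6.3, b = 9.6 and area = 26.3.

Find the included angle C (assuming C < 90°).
Area = ½ab·sin(C)  →  sin(C) = 2·Area/(ab)
sin(C) = 2·26.3/(6.3·9.6) = 0.869709
C = arcsin(0.869709) = 60.42°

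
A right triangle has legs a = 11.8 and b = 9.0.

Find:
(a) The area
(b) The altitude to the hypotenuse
(a) Area = ½ab = ½·11.8·9.0 = 53.1
(b) Hypotenuse c = √(11.8² + 9.0²) = √220.24 = 14.8405
    Area = ½·c·h_c  →  h_c = 2·Area/c = 2·53.1/14.8405 = 7.156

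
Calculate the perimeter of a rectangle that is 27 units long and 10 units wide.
Perimeter = 2 * (length + width)
Perimeter = 2 * (27 + 10)
Perimeter = 2 * 37
Perimeter = 74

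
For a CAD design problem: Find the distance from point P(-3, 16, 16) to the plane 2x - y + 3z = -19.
d = |2(-3) + (-1)(16) + 3(16) - (-19)| / √(2² + (-1)² + 3²) = 45/√14 = 12.03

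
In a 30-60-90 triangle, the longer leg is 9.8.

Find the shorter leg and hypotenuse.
In a 30-60-90 triangle, sides are in ratio 1 : √3 : 2.
Long leg = short leg·√3  →  short leg = 9.8/√3 = 5.658
Hypotenuse = 2·(short leg) = 2·9.8/√3 = 11.32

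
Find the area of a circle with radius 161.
Area = pi * r²
Area = pi * 161²
Area = pi * 25921
Area = 81433.22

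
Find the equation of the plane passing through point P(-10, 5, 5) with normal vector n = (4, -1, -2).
d = n·P = (4)(-10) + (-1)(5) + (-2)(5) = -55
Plane: 4x - y - 2z = -55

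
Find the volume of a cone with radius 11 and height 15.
Volume = (1/3) * pi * r² * h
Volume = (1/3) * pi * 11² * 15
Volume = (1/3) * pi * 121 * 15
Volume = (1/3) * pi * 1815
Volume = 1900.66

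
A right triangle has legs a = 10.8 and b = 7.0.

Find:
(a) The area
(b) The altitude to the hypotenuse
(a) Area = ½ab = ½·10.8·7.0 = 37.8
(b) Hypotenuse c = √(10.8² + 7.0²) = √165.64 = 12.8701
    Area = ½·c·h_c  →  h_c = 2·Area/c = 2·37.8/12.8701 = 5.874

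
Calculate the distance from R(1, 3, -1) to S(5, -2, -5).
d = √[(4)² + (-5)² + (-4)²] = √57 = 7.55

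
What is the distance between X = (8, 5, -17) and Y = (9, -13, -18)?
d = √[(1)² + (-18)² + (-1)²] = √326 = 18.06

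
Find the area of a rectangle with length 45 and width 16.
Area = length * width
Area = 45 * 16
Area = 720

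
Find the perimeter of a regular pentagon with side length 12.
Perimeter = number of sides * side length
Perimeter = 5 * 12
Perimeter = 60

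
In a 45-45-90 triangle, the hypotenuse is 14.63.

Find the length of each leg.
In a 45-45-90 triangle, hypotenuse = leg·√2  →  leg = hypotenuse/√2
leg = 14.63/√2 = 10.34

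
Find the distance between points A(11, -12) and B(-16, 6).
Using the distance formula: d = sqrt((x₂-x₁)² + (y₂-y₁)²)
dx = (-16) - 11 = -27
dy = 6 - (-12) = 18
d = sqrt((-27)² + 18²) = sqrt(729 + 324) = sqrt(1053) = 32.45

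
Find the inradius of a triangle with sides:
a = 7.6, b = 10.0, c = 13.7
s = (a+b+c)/2 = (7.6+10.0+13.7)/2 = 15.65
Area = √(s(s-a)(s-b)(s-c)) = √(15.65·8.05·5.65·1.95) = 37.256
r = Area/s = 37.256/15.65 = 2.381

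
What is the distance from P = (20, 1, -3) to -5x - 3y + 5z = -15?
d = |(-5)(20) + (-3)(1) + 5(-3) - (-15)| / √((-5)² + (-3)² + 5²) = 103/√59 = 13.41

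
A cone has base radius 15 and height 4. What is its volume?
Volume = (1/3) * pi * r² * h
Volume = (1/3) * pi * 15² * 4
Volume = (1/3) * pi * 225 * 4
Volume = (1/3) * pi * 900
Volume = 942.48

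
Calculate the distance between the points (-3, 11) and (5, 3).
Using the distance formula: d = sqrt((x₂-x₁)² + (y₂-y₁)²)
dx = 5 - (-3) = 8
dy = 3 - 11 = -8
d = sqrt(8² + (-8)²) = sqrt(64 + 64) = sqrt(128) = 11.31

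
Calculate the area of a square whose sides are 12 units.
Area = s²
Area = 12²
Area = 144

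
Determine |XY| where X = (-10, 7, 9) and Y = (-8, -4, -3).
d = √[(2)² + (-11)² + (-12)²] = √269 = 16.4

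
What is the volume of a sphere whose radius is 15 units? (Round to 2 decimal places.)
Volume = (4/3) * pi * r³
Volume = (4/3) * pi * 15³
Volume = (4/3) * pi * 3375
Volume = 14137.17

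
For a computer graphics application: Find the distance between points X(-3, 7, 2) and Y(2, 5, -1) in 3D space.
d = √[(5)² + (-2)² + (-3)²] = √38 = 6.164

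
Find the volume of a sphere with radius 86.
Volume = (4/3) * pi * r³
Volume = (4/3) * pi * 86³
Volume = (4/3) * pi * 636056
Volume = 2664305.14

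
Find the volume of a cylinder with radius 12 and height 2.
Volume = pi * r² * h
Volume = pi * 12² * 2
Volume = pi * 144 * 2
Volume = pi * 288
Volume = 904.78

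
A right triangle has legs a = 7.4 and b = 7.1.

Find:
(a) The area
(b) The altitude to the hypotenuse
(a) Area = ½ab = ½·7.4·7.1 = 26.27
(b) Hypotenuse c = √(7.4² + 7.1²) = √105.17 = 10.2552
    Area = ½·c·h_c  →  h_c = 2·Area/c = 2·26.27/10.2552 = 5.123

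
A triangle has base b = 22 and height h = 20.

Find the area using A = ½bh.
A = ½·22·20 = 220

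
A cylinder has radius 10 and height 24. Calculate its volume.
Volume = pi * r² * h
Volume = pi * 10² * 24
Volume = pi * 100 * 24
Volume = pi * 2400
Volume = 7539.82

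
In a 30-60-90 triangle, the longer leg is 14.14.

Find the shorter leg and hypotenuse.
In a 30-60-90 triangle, sides are in ratio 1 : √3 : 2.
Long leg = short leg·√3  →  short leg = 14.14/√3 = 8.164
Hypotenuse = 2·(short leg) = 2·14.14/√3 = 16.33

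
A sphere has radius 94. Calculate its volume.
Volume = (4/3) * pi * r³
Volume = (4/3) * pi * 94³
Volume = (4/3) * pi * 830584
Volume = 3479142.12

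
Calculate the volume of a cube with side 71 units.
Volume = s³
Volume = 71³
Volume = 357911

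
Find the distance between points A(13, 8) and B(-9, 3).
Using the distance formula: d = sqrt((x₂-x₁)² + (y₂-y₁)²)
dx = (-9) - 13 = -22
dy = 3 - 8 = -5
d = sqrt((-22)² + (-5)²) = sqrt(484 + 25) = sqrt(509) = 22.56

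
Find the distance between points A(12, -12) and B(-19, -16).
Using the distance formula: d = sqrt((x₂-x₁)² + (y₂-y₁)²)
dx = (-19) - 12 = -31
dy = (-16) - (-12) = -4
d = sqrt((-31)² + (-4)²) = sqrt(961 + 16) = sqrt(977) = 31.26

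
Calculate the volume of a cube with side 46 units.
Volume = s³
Volume = 46³
Volume = 97336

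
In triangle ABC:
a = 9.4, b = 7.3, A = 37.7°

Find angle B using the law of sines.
sin(B)/b = sin(A)/a
sin(B) = b·sin(A)/a = 7.3·sin(37.7°)/9.4 = 0.474909
B = arcsin(0.474909) = 28.35°  (b ≤ a, so B ≤ A and the acute solution is unique)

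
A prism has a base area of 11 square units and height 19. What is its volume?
Volume = base area * height
Volume = 11 * 19
Volume = 209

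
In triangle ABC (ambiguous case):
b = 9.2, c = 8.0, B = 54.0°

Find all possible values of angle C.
sin(C)/c = sin(B)/b  →  sin(C) = c·sin(B)/b = 8.0·sin(54.0°)/9.2 = 0.703493
C₁ = arcsin(0.703493) = 44.71°,  C₂ = 180° - C₁ = 135.29°
Check C₂: A = 180° - 54.0° - 135.29° = -9.29° ≤ 0, rejected
C = 44.71° (one solution)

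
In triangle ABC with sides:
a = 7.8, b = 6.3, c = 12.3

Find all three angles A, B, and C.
By the law of cosines:
cos(A) = (b² + c² - a²)/(2bc) = 0.839721  →  A = 32.89°
cos(B) = (a² + c² - b²)/(2ac) = 0.898687  →  B = 26.01°
cos(C) = (a² + b² - c²)/(2ab) = -0.516484  →  C = 121.1°
Check: A + B + C = 180.0° ✓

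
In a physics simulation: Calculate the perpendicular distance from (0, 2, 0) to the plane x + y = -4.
d = |1(0) + 1(2) + 0(0) - (-4)| / √(1² + 1² + 0²) = 6/√2 = 4.243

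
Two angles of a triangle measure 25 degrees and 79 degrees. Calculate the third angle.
Sum of angles in a triangle = 180 degrees
Third angle = 180 - 25 - 79
Third angle = 76 degrees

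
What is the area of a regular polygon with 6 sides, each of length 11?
For a regular 6-gon with side length s = 11:
Apothem a = s / (2*tan(pi/6)) = 11 / (2*tan(pi/6)) ≈ 9.5263
Perimeter P = 6 * 11 = 66
Area = (1/2) * P * a = (1/2) * 66 * 9.5263 = 314.37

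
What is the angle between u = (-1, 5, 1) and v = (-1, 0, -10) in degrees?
u·v = -9, |u|² = 27, |v|² = 101
cos θ = -9/√2727 ≈ -0.1723
θ ≈ 99.92°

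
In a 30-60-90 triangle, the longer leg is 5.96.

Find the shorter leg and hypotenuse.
In a 30-60-90 triangle, sides are in ratio 1 : √3 : 2.
Long leg = short leg·√3  →  short leg = 5.96/√3 = 3.441
Hypotenuse = 2·(short leg) = 2·5.96/√3 = 6.882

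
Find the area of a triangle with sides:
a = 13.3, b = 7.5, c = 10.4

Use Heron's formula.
s = (a+b+c)/2 = (13.3+7.5+10.4)/2 = 15.6
A = √(s(s-a)(s-b)(s-c)) = √(15.6·2.3·8.1·5.2)
A = √1511.27 = 38.87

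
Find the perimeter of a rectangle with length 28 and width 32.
Perimeter = 2 * (length + width)
Perimeter = 2 * (28 + 32)
Perimeter = 2 * 60
Perimeter = 120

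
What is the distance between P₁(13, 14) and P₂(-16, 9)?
Using the distance formula: d = sqrt((x₂-x₁)² + (y₂-y₁)²)
dx = (-16) - 13 = -29
dy = 9 - 14 = -5
d = sqrt((-29)² + (-5)²) = sqrt(841 + 25) = sqrt(866) = 29.43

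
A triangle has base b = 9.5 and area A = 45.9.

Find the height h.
A = ½bh  →  h = 2A/b
h = 2·45.9/9.5 = 9.663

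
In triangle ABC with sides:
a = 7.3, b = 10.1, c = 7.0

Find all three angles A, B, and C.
By the law of cosines:
cos(A) = (b² + c² - a²)/(2bc) = 0.691089  →  A = 46.28°
cos(B) = (a² + c² - b²)/(2ac) = 0.002740  →  B = 89.84°
cos(C) = (a² + b² - c²)/(2ab) = 0.720873  →  C = 43.87°
Check: A + B + C = 180.0° ✓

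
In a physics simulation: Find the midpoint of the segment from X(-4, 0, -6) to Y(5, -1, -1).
Midpoint = ((-4+5)/2, (0-1)/2, (-6-1)/2) = (0.5, -0.5, -3.5)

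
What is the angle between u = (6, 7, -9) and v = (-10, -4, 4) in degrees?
u·v = -124, |u|² = 166, |v|² = 132
cos θ = -124/√21912 ≈ -0.8377
θ ≈ 146.9°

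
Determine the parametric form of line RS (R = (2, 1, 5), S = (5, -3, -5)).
Direction vector d = S - R = (3, -4, -10)
x = 2 + 3t, y = 1 - 4t, z = 5 - 10t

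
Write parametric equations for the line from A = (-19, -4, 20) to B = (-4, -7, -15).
Direction vector d = B - A = (15, -3, -35)
x = -19 + 15t, y = -4 - 3t, z = 20 - 35t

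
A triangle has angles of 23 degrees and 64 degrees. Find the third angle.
Sum of angles in a triangle = 180 degrees
Third angle = 180 - 23 - 64
Third angle = 93 degrees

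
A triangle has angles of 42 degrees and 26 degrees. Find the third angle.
Sum of angles in a triangle = 180 degrees
Third angle = 180 - 42 - 26
Third angle = 112 degrees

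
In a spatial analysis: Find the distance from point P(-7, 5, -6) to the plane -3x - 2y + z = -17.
d = |(-3)(-7) + (-2)(5) + 1(-6) - (-17)| / √((-3)² + (-2)² + 1²) = 22/√14 = 5.88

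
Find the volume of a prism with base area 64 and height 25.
Volume = base area * height
Volume = 64 * 25
Volume = 1600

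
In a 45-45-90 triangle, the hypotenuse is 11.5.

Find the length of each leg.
In a 45-45-90 triangle, hypotenuse = leg·√2  →  leg = hypotenuse/√2
leg = 11.5/√2 = 8.132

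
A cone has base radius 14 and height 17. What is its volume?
Volume = (1/3) * pi * r² * h
Volume = (1/3) * pi * 14² * 17
Volume = (1/3) * pi * 196 * 17
Volume = (1/3) * pi * 3332
Volume = 3489.26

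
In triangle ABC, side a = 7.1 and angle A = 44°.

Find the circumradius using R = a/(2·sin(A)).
R = a/(2·sin(A)) = 7.1/(2·sin(44°))
R = 7.1/(2·0.694658) = 7.1/1.389317 = 5.11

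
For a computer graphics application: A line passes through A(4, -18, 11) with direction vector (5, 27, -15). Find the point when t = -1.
P(-1) = (4 + 5(-1), -18 + 27(-1), 11 + (-15)(-1)) = (-1, -45, 26)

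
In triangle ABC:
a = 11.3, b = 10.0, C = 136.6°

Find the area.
Using A = ½ab·sin(C):
A = ½·11.3·10.0·sin(136.6°) = ½·113·0.687088 = 38.82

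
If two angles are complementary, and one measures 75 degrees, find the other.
Complementary angles sum to 90 degrees.
Other angle = 90 - 75
Other angle = 15 degrees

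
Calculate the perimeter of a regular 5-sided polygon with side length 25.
Perimeter = number of sides * side length
Perimeter = 5 * 25
Perimeter = 125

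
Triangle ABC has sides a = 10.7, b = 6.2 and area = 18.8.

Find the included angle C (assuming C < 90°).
Area = ½ab·sin(C)  →  sin(C) = 2·Area/(ab)
sin(C) = 2·18.8/(10.7·6.2) = 0.566777
C = arcsin(0.566777) = 34.53°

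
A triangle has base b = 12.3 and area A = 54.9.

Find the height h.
A = ½bh  →  h = 2A/b
h = 2·54.9/12.3 = 8.927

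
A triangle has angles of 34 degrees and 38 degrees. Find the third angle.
Sum of angles in a triangle = 180 degrees
Third angle = 180 - 34 - 38
Third angle = 108 degrees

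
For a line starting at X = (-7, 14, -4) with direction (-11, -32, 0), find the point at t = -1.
P(-1) = (-7 + (-11)(-1), 14 + (-32)(-1), -4 + 0(-1)) = (4, 46, -4)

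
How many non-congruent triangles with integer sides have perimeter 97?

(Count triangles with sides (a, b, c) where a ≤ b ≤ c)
With a ≤ b ≤ c and a + b + c = 97, the triangle inequality a + b > c gives c < 97/2, so c ≤ 48.
Iterate a from 1 to ⌊p/3⌋ = 32; for each a, b ranges from a to ⌊(p−a)/2⌋ with c = p − a − b, keeping only c ≥ b.
Triples: (1, 48, 48), (2, 47, 48), (3, 46, 48), …
Count = 208 triangles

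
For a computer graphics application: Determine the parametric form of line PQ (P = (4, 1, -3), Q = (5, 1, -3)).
Direction vector d = Q - P = (1, 0, 0)
x = 4 + t, y = 1, z = -3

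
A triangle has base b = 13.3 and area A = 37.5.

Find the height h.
A = ½bh  →  h = 2A/b
h = 2·37.5/13.3 = 5.639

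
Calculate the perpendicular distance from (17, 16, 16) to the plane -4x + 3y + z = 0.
d = |(-4)(17) + 3(16) + 1(16) - (0)| / √((-4)² + 3² + 1²) = 4/√26 = 0.7845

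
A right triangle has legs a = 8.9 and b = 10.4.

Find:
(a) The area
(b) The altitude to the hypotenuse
(a) Area = ½ab = ½·8.9·10.4 = 46.28
(b) Hypotenuse c = √(8.9² + 10.4²) = √187.37 = 13.6883
    Area = ½·c·h_c  →  h_c = 2·Area/c = 2·46.28/13.6883 = 6.762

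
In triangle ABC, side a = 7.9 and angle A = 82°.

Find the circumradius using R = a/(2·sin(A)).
R = a/(2·sin(A)) = 7.9/(2·sin(82°))
R = 7.9/(2·0.990268) = 7.9/1.980536 = 3.989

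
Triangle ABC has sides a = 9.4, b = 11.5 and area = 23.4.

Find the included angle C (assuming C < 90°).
Area = ½ab·sin(C)  →  sin(C) = 2·Area/(ab)
sin(C) = 2·23.4/(9.4·11.5) = 0.432932
C = arcsin(0.432932) = 25.65°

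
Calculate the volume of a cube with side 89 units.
Volume = s³
Volume = 89³
Volume = 704969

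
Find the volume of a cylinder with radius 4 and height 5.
Volume = pi * r² * h
Volume = pi * 4² * 5
Volume = pi * 16 * 5
Volume = pi * 80
Volume = 251.33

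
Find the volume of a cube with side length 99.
Volume = s³
Volume = 99³
Volume = 970299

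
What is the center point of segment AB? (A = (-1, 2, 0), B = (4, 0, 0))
Midpoint = ((-1+4)/2, (2+0)/2, (0+0)/2) = (1.5, 1, 0)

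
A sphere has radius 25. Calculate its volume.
Volume = (4/3) * pi * r³
Volume = (4/3) * pi * 25³
Volume = (4/3) * pi * 15625
Volume = 65449.85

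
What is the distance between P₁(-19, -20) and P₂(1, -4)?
Using the distance formula: d = sqrt((x₂-x₁)² + (y₂-y₁)²)
dx = 1 - (-19) = 20
dy = (-4) - (-20) = 16
d = sqrt(20² + 16²) = sqrt(400 + 256) = sqrt(656) = 25.61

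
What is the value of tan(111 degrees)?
tan(111 degrees) = -2.6051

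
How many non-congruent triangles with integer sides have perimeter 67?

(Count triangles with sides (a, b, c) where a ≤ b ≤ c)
With a ≤ b ≤ c and a + b + c = 67, the triangle inequality a + b > c gives c < 67/2, so c ≤ 33.
Iterate a from 1 to ⌊p/3⌋ = 22; for each a, b ranges from a to ⌊(p−a)/2⌋ with c = p − a − b, keeping only c ≥ b.
Triples: (1, 33, 33), (2, 32, 33), (3, 31, 33), …
Count = 102 triangles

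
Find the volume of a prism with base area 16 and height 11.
Volume = base area * height
Volume = 16 * 11
Volume = 176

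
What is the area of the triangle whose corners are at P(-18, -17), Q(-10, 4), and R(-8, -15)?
Using the coordinate formula: Area = (1/2)|x₁(y₂-y₃) + x₂(y₃-y₁) + x₃(y₁-y₂)|
Area = (1/2)|(-18)(4-(-15)) + (-10)((-15)-(-17)) + (-8)((-17)-4)|
Area = (1/2)|(-18)*19 + (-10)*2 + (-8)*(-21)|
Area = (1/2)|(-342) + (-20) + 168|
Area = (1/2)*194 = 97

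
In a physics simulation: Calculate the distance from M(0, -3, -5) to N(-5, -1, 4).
d = √[(-5)² + (2)² + (9)²] = √110 = 10.49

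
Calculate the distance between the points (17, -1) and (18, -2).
Using the distance formula: d = sqrt((x₂-x₁)² + (y₂-y₁)²)
dx = 18 - 17 = 1
dy = (-2) - (-1) = -1
d = sqrt(1² + (-1)²) = sqrt(1 + 1) = sqrt(2) = 1.41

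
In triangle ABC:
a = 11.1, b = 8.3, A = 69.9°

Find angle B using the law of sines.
sin(B)/b = sin(A)/a
sin(B) = b·sin(A)/a = 8.3·sin(69.9°)/11.1 = 0.702206
B = arcsin(0.702206) = 44.6°  (b ≤ a, so B ≤ A and the acute solution is unique)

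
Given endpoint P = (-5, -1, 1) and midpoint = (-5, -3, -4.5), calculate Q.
Q = (2×(-5) - (-5), 2×(-3) - (-1), 2×(-4.5) - 1) = (-5, -5, -10)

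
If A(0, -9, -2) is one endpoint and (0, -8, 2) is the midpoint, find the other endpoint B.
B = (2×0 - 0, 2×(-8) - (-9), 2×2 - (-2)) = (0, -7, 6)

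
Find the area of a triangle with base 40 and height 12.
Area = (1/2) * base * height
Area = (1/2) * 40 * 12
Area = 240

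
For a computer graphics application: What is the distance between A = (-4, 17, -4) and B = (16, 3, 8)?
d = √[(20)² + (-14)² + (12)²] = √740 = 27.2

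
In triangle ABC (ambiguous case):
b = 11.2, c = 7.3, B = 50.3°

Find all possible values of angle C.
sin(C)/c = sin(B)/b  →  sin(C) = c·sin(B)/b = 7.3·sin(50.3°)/11.2 = 0.501484
C₁ = arcsin(0.501484) = 30.1°,  C₂ = 180° - C₁ = 149.9°
Check C₂: A = 180° - 50.3° - 149.9° = -20.2° ≤ 0, rejected
C = 30.1° (one solution)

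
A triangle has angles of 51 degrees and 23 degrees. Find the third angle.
Sum of angles in a triangle = 180 degrees
Third angle = 180 - 51 - 23
Third angle = 106 degrees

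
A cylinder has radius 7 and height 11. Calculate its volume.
Volume = pi * r² * h
Volume = pi * 7² * 11
Volume = pi * 49 * 11
Volume = pi * 539
Volume = 1693.32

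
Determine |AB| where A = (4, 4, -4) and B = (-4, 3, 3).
d = √[(-8)² + (-1)² + (7)²] = √114 = 10.68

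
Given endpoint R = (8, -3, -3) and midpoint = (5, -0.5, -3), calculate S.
S = (2×5 - 8, 2×(-0.5) - (-3), 2×(-3) - (-3)) = (2, 2, -3)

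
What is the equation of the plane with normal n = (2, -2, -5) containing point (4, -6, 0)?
d = n·P = (2)(4) + (-2)(-6) + (-5)(0) = 20
Plane: 2x - 2y - 5z = 20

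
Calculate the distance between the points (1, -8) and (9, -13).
Using the distance formula: d = sqrt((x₂-x₁)² + (y₂-y₁)²)
dx = 9 - 1 = 8
dy = (-13) - (-8) = -5
d = sqrt(8² + (-5)²) = sqrt(64 + 25) = sqrt(89) = 9.43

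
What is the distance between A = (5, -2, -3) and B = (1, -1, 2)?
d = √[(-4)² + (1)² + (5)²] = √42 = 6.481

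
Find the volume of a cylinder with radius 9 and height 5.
Volume = pi * r² * h
Volume = pi * 9² * 5
Volume = pi * 81 * 5
Volume = pi * 405
Volume = 1272.35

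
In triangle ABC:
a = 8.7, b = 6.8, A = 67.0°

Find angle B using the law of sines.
sin(B)/b = sin(A)/a
sin(B) = b·sin(A)/a = 6.8·sin(67.0°)/8.7 = 0.719475
B = arcsin(0.719475) = 46.01°  (b ≤ a, so B ≤ A and the acute solution is unique)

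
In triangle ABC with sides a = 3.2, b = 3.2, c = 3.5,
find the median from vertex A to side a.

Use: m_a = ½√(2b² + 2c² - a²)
m_a = ½√(2·3.2² + 2·3.5² - 3.2²)
m_a = ½√(20.48 + 24.5 - 10.24) = ½√34.74 = 2.947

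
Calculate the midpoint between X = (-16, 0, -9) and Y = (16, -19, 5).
Midpoint = ((-16+16)/2, (0-19)/2, (-9+5)/2) = (0, -9.5, -2)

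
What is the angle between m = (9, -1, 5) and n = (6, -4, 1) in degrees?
m·n = 63, |m|² = 107, |n|² = 53
cos θ = 63/√5671 ≈ 0.8366
θ ≈ 33.22°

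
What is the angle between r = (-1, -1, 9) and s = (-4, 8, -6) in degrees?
r·s = -58, |r|² = 83, |s|² = 116
cos θ = -58/√9628 ≈ -0.5911
θ ≈ 126.2°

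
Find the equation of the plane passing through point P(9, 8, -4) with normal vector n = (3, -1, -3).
d = n·P = (3)(9) + (-1)(8) + (-3)(-4) = 31
Plane: 3x - y - 3z = 31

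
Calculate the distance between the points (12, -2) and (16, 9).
Using the distance formula: d = sqrt((x₂-x₁)² + (y₂-y₁)²)
dx = 16 - 12 = 4
dy = 9 - (-2) = 11
d = sqrt(4² + 11²) = sqrt(16 + 121) = sqrt(137) = 11.70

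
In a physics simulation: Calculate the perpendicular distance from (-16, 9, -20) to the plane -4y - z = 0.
d = |0(-16) + (-4)(9) + (-1)(-20) - (0)| / √(0² + (-4)² + (-1)²) = 16/√17 = 3.881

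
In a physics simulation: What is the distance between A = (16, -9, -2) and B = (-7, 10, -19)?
d = √[(-23)² + (19)² + (-17)²] = √1179 = 34.34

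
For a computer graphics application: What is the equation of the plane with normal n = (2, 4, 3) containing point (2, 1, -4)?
d = n·P = (2)(2) + (4)(1) + (3)(-4) = -4
Plane: 2x + 4y + 3z = -4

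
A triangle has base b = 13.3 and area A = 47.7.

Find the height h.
A = ½bh  →  h = 2A/b
h = 2·47.7/13.3 = 7.173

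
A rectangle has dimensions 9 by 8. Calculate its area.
Area = length * width
Area = 9 * 8
Area = 72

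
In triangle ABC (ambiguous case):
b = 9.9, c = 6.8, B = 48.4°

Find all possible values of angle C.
sin(C)/c = sin(B)/b  →  sin(C) = c·sin(B)/b = 6.8·sin(48.4°)/9.9 = 0.513639
C₁ = arcsin(0.513639) = 30.91°,  C₂ = 180° - C₁ = 149.09°
Check C₂: A = 180° - 48.4° - 149.09° = -17.49° ≤ 0, rejected
C = 30.91° (one solution)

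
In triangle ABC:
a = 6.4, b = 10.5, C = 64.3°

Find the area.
Using A = ½ab·sin(C):
A = ½·6.4·10.5·sin(64.3°) = ½·67.2·0.901077 = 30.28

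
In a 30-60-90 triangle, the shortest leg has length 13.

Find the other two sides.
Long leg = 13√3 = 22.52, Hypotenuse = 26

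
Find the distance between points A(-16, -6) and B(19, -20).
Using the distance formula: d = sqrt((x₂-x₁)² + (y₂-y₁)²)
dx = 19 - (-16) = 35
dy = (-20) - (-6) = -14
d = sqrt(35² + (-14)²) = sqrt(1225 + 196) = sqrt(1421) = 37.70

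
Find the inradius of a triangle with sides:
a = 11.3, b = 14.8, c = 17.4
s = (a+b+c)/2 = (11.3+14.8+17.4)/2 = 21.75
Area = √(s(s-a)(s-b)(s-c)) = √(21.75·10.45·6.95·4.35) = 82.8943
r = Area/s = 82.8943/21.75 = 3.811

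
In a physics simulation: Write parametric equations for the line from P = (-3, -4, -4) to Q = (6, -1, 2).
Direction vector d = Q - P = (9, 3, 6)
x = -3 + 9t, y = -4 + 3t, z = -4 + 6t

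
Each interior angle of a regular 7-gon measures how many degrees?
Interior angle of a regular n-gon = (n-2)*180/n
Interior angle = (7-2)*180/7
Interior angle = 5*180/7
Interior angle = 900/7
Interior angle = 128.57 degrees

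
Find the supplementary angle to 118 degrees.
Supplementary angles sum to 180 degrees.
Other angle = 180 - 118
Other angle = 62 degrees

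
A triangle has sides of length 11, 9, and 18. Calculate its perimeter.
Perimeter = sum of all sides
Perimeter = 11 + 9 + 18
Perimeter = 38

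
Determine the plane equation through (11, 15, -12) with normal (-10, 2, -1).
d = n·P = (-10)(11) + (2)(15) + (-1)(-12) = -68
Plane: -10x + 2y - z = -68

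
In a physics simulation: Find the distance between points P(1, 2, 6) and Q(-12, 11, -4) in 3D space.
d = √[(-13)² + (9)² + (-10)²] = √350 = 18.71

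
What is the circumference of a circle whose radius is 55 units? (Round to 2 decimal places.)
Circumference = 2 * pi * r
Circumference = 2 * pi * 55
Circumference = 345.58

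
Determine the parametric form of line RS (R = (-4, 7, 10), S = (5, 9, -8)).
Direction vector d = S - R = (9, 2, -18)
x = -4 + 9t, y = 7 + 2t, z = 10 - 18t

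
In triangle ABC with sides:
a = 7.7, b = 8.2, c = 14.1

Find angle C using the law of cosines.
cos(C) = (a² + b² - c²)/(2ab)
cos(C) = (7.7² + 8.2² - 14.1²)/(2·7.7·8.2) = -72.28/126.28 = -0.572379
C = arccos(-0.572379) = 124.9°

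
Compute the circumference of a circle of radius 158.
Circumference = 2 * pi * r
Circumference = 2 * pi * 158
Circumference = 992.74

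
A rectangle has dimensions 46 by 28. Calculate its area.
Area = length * width
Area = 46 * 28
Area = 1288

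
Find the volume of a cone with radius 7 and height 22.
Volume = (1/3) * pi * r² * h
Volume = (1/3) * pi * 7² * 22
Volume = (1/3) * pi * 49 * 22
Volume = (1/3) * pi * 1078
Volume = 1128.88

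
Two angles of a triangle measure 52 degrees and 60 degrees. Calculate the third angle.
Sum of angles in a triangle = 180 degrees
Third angle = 180 - 52 - 60
Third angle = 68 degrees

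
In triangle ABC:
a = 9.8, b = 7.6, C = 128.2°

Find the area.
Using A = ½ab·sin(C):
A = ½·9.8·7.6·sin(128.2°) = ½·74.48·0.785857 = 29.27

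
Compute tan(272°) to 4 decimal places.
tan(272 degrees) = -28.6363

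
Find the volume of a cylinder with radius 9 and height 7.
Volume = pi * r² * h
Volume = pi * 9² * 7
Volume = pi * 81 * 7
Volume = pi * 567
Volume = 1781.28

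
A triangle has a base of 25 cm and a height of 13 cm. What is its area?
Area = (1/2) * base * height
Area = (1/2) * 25 * 13
Area = 162.50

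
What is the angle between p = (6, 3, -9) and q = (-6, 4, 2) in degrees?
p·q = -42, |p|² = 126, |q|² = 56
cos θ = -42/√7056 ≈ -0.5
θ ≈ 120.0°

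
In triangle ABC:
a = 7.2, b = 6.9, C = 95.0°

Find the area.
Using A = ½ab·sin(C):
A = ½·7.2·6.9·sin(95.0°) = ½·49.68·0.996195 = 24.75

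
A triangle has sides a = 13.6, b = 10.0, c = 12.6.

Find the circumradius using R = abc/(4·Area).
s = (a+b+c)/2 = 18.1
Area = √(s(s-a)(s-b)(s-c)) = √(18.1·4.5·8.1·5.5) = 60.2378
R = abc/(4·Area) = (13.6·10.0·12.6)/(4·60.2378) = 1713.6/240.9512 = 7.112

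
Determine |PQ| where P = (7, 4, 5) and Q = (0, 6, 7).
d = √[(-7)² + (2)² + (2)²] = √57 = 7.55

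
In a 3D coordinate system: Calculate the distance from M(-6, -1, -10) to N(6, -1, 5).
d = √[(12)² + (0)² + (15)²] = √369 = 19.21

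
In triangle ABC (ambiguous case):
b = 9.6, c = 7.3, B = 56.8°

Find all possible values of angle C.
sin(C)/c = sin(B)/b  →  sin(C) = c·sin(B)/b = 7.3·sin(56.8°)/9.6 = 0.636290
C₁ = arcsin(0.636290) = 39.52°,  C₂ = 180° - C₁ = 140.48°
Check C₂: A = 180° - 56.8° - 140.48° = -17.28° ≤ 0, rejected
C = 39.52° (one solution)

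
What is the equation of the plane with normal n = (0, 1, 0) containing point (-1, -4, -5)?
d = n·P = (0)(-1) + (1)(-4) + (0)(-5) = -4
Plane: y = -4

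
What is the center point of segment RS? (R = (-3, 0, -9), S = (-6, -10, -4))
Midpoint = ((-3-6)/2, (0-10)/2, (-9-4)/2) = (-4.5, -5, -6.5)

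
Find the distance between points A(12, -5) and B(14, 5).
Using the distance formula: d = sqrt((x₂-x₁)² + (y₂-y₁)²)
dx = 14 - 12 = 2
dy = 5 - (-5) = 10
d = sqrt(2² + 10²) = sqrt(4 + 100) = sqrt(104) = 10.20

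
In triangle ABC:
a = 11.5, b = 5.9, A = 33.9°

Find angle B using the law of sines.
sin(B)/b = sin(A)/a
sin(B) = b·sin(A)/a = 5.9·sin(33.9°)/11.5 = 0.286147
B = arcsin(0.286147) = 16.63°  (b ≤ a, so B ≤ A and the acute solution is unique)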